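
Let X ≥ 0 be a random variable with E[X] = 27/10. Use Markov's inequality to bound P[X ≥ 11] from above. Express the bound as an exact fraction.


μ = E[X] = 27/10, a = 11.
Markov: P[X ≥ 11] ≤ μ/a = (27/10)/11 = 27/110.
Numerically: ≈ 0.24545.
(Since a = 11 > μ = 2.70000, the bound 27/110 is < 1 and informative.)

P[X ≥ 11] ≤ 27/110 ≈ 0.24545.


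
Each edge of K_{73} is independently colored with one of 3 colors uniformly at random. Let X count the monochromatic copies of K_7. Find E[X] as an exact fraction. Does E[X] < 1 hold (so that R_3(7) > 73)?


E[X] = C(73, 7) · 3^{1 − 21} = 1629348612 · 3^{−20} = 1629348612/3486784401.
As a reduced fraction: E[X] = 543116204/1162261467 ≈ 0.467.
Is E[X] < 1? YES.
Since E[X] < 1, there exists a 3-coloring of K_{73} with no monochromatic K_7; hence R_3(7) > 73.

E[X] = 543116204/1162261467 ≈ 0.467; E[X] < 1, so R_3(7) > 73.


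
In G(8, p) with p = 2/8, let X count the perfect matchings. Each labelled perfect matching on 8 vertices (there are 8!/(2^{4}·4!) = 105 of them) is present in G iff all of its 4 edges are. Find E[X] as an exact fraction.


K_8 has 8!/(2^{4}·4!) = 105 labelled perfect matchings.
For each such perfect matching H, let X_H = 1 if all 4 edges of H are present in G. Then P[X_H = 1] = p^{4} = (1/4)^{4} = 1/256.
Summing the indicators: E[X] = Σ_H E[X_H] = 105 · p^{4} = 105 · 1/256 = 105/256.
Numerically: E[X] ≈ 0.41016.

E[X] = 105 · (1/4)^{4} = 105/256 ≈ 0.41016.


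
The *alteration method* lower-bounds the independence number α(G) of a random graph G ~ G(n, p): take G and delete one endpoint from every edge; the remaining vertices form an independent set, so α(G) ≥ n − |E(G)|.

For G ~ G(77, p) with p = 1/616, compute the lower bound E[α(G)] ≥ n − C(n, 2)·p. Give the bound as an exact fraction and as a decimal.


E[|E(G)|] = C(77, 2)·p = 2926 · (1/616) = 19/4.
E[α(G)] ≥ n − E[|E(G)|] = 77 − 19/4 = 289/4.
Numerically: ≈ 72.25000.
(This is only a lower bound; the true E[α(G)] may be larger.)

E[α(G)] ≥ 289/4 ≈ 72.25000.


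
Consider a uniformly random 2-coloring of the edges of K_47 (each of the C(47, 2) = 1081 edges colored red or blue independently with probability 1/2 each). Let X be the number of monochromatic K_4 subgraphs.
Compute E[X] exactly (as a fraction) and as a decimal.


Let X = Σ_S X_S over the C(47, 4) = 178365 subsets S of size 4, where X_S = 1 if the K_4 on S is monochromatic.
For a fixed S, the K_4 on S has C(4, 2) = 6 edges. P[all 6 edges red] = (1/2)^6, and likewise for blue, so P[monochromatic] = 2·(1/2)^6 = 2^{1 − 6} = 1/32.
By linearity of expectation: E[X] = C(47, 4) · 2^{1 − 6} = 178365 · 1/32 = 178365/32.
Numerically: E[X] ≈ 5573.9062.

E[X] = C(47,4)·2^(1−C(4,2)) = 178365/32 ≈ 5573.9062.


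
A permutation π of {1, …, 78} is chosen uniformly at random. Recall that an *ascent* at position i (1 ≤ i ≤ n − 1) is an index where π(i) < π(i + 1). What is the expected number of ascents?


Write X = Σ X_I over i = 1, …, 77, with X_I the indicator of one ascent.
There are 77 indicators.
For each fixed i, the pair (π(i), π(i+1)) is a uniformly random ordered pair of distinct values from {1, …, 78}; by symmetry P[π(i) < π(i+1)] = 1/2.
By linearity: E[X] = 77 · (1/2) = (78 − 1) · (1/2) = 77/2 ≈ 38.500000.

E[X] = 77/2 = 38.500000.


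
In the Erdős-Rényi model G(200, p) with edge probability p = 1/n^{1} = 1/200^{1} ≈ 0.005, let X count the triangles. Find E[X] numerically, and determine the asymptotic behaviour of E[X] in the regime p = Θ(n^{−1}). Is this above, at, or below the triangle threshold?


Number of potential triangles: C(200, 3) = 1313400.
Each occurs with probability p³ ≈ (0.005)³ ≈ 1.250000e-07.
By linearity: E[X] = C(200, 3)·p³ ≈ 1313400 · 1.250000e-07 ≈ 0.1642.
Here α = 1, so p = 1/n is exactly at the triangle threshold p ~ 1/n. Asymptotically E[X] → c³/6 = 1³/6 = 1/6 ≈ 0.1667, a bounded constant. In this regime the triangle count is asymptotically Poisson(c³/6).

E[X] ≈ 0.1642; in regime p = Θ(1/n^{1}) E[X] stays bounded (at the triangle threshold p ~ 1/n).


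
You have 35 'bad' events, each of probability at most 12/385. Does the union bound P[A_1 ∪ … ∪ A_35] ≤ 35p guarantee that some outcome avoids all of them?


Union bound: P[∪_{i=1}^{35} A_i] ≤ Σ_i P[A_i] ≤ 35·p = 35·(12/385) = 12/11.
Numerically: 12/11 ≈ 1.09091.
Is 12/11 < 1? NO.
Since the bound 12/11 is ≥ 1, the union bound is uninformative here; it does NOT by itself certify existence.

35·p = 12/11 ≈ 1.09091; existence NOT certified by the union bound.


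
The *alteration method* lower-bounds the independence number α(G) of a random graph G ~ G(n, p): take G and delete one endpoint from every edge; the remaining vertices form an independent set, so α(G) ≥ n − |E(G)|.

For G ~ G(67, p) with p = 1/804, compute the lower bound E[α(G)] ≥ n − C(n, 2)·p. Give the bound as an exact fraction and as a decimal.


E[|E(G)|] = C(67, 2)·p = 2211 · (1/804) = 11/4.
E[α(G)] ≥ n − E[|E(G)|] = 67 − 11/4 = 257/4.
Numerically: ≈ 64.25000.
(This is only a lower bound; the true E[α(G)] may be larger.)

E[α(G)] ≥ 257/4 ≈ 64.25000.


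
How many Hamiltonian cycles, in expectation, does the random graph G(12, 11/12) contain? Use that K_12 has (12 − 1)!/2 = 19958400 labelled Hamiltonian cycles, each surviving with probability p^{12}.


K_12 has (12 − 1)!/2 = 19958400 labelled Hamiltonian cycles.
For each such Hamiltonian cycle H, let X_H = 1 if all 12 edges of H are present in G. Then P[X_H = 1] = p^{12} = (11/12)^{12} = 3138428376721/8916100448256.
By linearity: E[X] = Σ_H E[X_H] = 19958400 · p^{12} = 19958400 · 3138428376721/8916100448256 = 6041474625187925/859963392.
Numerically: E[X] ≈ 7.03e+06.

E[X] = 19958400 · (11/12)^{12} = 6041474625187925/859963392 ≈ 7.03e+06.


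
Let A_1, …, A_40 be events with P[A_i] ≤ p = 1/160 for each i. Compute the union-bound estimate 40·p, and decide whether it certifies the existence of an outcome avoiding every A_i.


Union bound: P[∪_{i=1}^{40} A_i] ≤ Σ_i P[A_i] ≤ 40·p = 40·(1/160) = 1/4.
Numerically: 1/4 ≈ 0.250000.
Is 1/4 < 1? YES.
Since P[∪ A_i] ≤ 1/4 < 1, the complement has P[∩ A_i^c] ≥ 1 − 1/4 = 3/4 > 0, so some outcome avoids every A_i.

40·p = 1/4 ≈ 0.250000; existence CERTIFIED by the union bound.


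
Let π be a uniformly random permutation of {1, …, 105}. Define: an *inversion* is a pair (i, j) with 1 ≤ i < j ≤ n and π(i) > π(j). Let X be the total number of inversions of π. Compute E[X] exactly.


Write X = Σ X_I over the C(105, 2) = 5460 pairs i < j, with X_I the indicator of one inversion.
There are 5460 indicators.
For each fixed pair i < j, the values π(i) and π(j) are two distinct elements of {1, …, 105} in uniformly random order; by symmetry P[π(i) > π(j)] = 1/2.
By linearity: E[X] = 5460 · (1/2) = C(105, 2) · (1/2) = 5460/2 = 2730 ≈ 2730.00000.

E[X] = 2730 = 2730.00000.


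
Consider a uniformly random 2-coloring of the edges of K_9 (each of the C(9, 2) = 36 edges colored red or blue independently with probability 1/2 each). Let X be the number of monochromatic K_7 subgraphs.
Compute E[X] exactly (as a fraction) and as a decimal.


Let X = Σ_S X_S over the C(9, 7) = 36 subsets S of size 7, where X_S = 1 if the K_7 on S is monochromatic.
For a fixed S, the K_7 on S has C(7, 2) = 21 edges. P[all 21 edges red] = (1/2)^21, and likewise for blue, so P[monochromatic] = 2·(1/2)^21 = 2^{1 − 21} = 1/1048576.
By linearity: E[X] = C(9, 7) · 2^{1 − 21} = 36 · 1/1048576 = 9/262144.
Numerically: E[X] ≈ 0.000034.

E[X] = C(9,7)·2^(1−C(7,2)) = 9/262144 ≈ 0.000034.


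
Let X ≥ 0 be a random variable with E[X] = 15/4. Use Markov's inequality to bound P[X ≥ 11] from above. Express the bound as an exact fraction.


μ = E[X] = 15/4, a = 11.
Markov: P[X ≥ 11] ≤ μ/a = (15/4)/11 = 15/44.
Numerically: ≈ 0.341.
(Since a = 11 > μ = 3.750, the bound 15/44 is < 1 and informative.)

P[X ≥ 11] ≤ 15/44 ≈ 0.341.


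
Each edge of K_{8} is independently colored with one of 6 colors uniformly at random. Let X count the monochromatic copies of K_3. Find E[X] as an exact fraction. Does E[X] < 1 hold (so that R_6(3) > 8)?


E[X] = C(8, 3) · 6^{1 − 3} = 56 · 6^{−2} = 56/36.
As a reduced fraction: E[X] = 14/9 ≈ 1.555556.
Is E[X] < 1? NO.
Since E[X] ≥ 1, the first-moment bound is inconclusive at n = 8; it does NOT by itself certify R_6(3) > 8.

E[X] = 14/9 ≈ 1.555556; E[X] ≥ 1; first-moment method inconclusive here.


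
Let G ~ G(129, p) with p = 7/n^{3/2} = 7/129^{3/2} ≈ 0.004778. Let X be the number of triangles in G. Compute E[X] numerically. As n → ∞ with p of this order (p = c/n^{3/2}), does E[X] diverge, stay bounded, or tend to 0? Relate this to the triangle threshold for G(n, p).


Number of potential triangles: C(129, 3) = 349504.
Each occurs with probability p³ ≈ (0.004778)³ ≈ 1.090537e-07.
By linearity: E[X] = C(129, 3)·p³ ≈ 349504 · 1.090537e-07 ≈ 0.0381.
Since α = 3/2 > 1, p = c/n^{3/2} = o(1/n) is below the triangle threshold p ~ 1/n. Asymptotically E[X] ~ (c³/6)·n^{3(1−α)} = (7³/6)·n^{-1.5} → 0, so by Markov's inequality G has no triangles w.h.p.

E[X] ≈ 0.0381; in regime p = Θ(1/n^{3/2}) E[X] tends to 0 (below the triangle threshold p ~ 1/n).


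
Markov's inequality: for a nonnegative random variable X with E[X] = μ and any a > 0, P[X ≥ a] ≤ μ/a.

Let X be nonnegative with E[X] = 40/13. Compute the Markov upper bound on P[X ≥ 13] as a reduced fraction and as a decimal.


μ = E[X] = 40/13, a = 13.
Markov: P[X ≥ 13] ≤ μ/a = (40/13)/13 = 40/169.
Numerically: ≈ 0.23669.
(Since a = 13 > μ = 3.07692, the bound 40/169 is < 1 and informative.)

P[X ≥ 13] ≤ 40/169 ≈ 0.23669.


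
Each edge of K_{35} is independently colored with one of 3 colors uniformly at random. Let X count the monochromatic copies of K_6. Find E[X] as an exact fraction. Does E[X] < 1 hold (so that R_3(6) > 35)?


E[X] = C(35, 6) · 3^{1 − 15} = 1623160 · 3^{−14} = 1623160/4782969.
As a reduced fraction: E[X] = 1623160/4782969 ≈ 0.3393624.
Is E[X] < 1? YES.
Since E[X] < 1, there exists a 3-coloring of K_{35} with no monochromatic K_6; hence R_3(6) > 35.

E[X] = 1623160/4782969 ≈ 0.3393624; E[X] < 1, so R_3(6) > 35.


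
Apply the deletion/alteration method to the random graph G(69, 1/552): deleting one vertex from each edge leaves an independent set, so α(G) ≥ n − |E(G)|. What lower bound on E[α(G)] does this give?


E[|E(G)|] = C(69, 2)·p = 2346 · (1/552) = 17/4.
E[α(G)] ≥ n − E[|E(G)|] = 69 − 17/4 = 259/4.
Numerically: ≈ 64.75000.
(This is only a lower bound; the true E[α(G)] may be larger.)

E[α(G)] ≥ 259/4 ≈ 64.75000.


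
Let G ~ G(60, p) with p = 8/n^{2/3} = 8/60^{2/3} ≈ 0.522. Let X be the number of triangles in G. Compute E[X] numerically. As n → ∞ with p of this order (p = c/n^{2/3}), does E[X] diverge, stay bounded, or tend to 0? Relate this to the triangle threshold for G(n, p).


Number of potential triangles: C(60, 3) = 34220.
Each occurs with probability p³ ≈ (0.522)³ ≈ 1.422222e-01.
By linearity: E[X] = C(60, 3)·p³ ≈ 34220 · 1.422222e-01 ≈ 4866.8444.
Since α = 2/3 < 1, p = c/n^{2/3} ≫ 1/n is above the triangle threshold p ~ 1/n. Asymptotically E[X] ~ (c³/6)·n^{3(1−α)} = (8³/6)·n^{1} → ∞; triangles are abundant w.h.p.

E[X] ≈ 4866.8444; in regime p = Θ(1/n^{2/3}) E[X] diverges (above the triangle threshold p ~ 1/n).


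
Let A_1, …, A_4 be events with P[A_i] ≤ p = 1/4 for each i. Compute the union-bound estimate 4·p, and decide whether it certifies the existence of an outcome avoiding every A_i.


Union bound: P[∪_{i=1}^{4} A_i] ≤ Σ_i P[A_i] ≤ 4·p = 4·(1/4) = 1.
Numerically: 1 ≈ 1.000000.
Is 1 < 1? NO.
Since the bound 1 is ≥ 1, the union bound is uninformative here; it does NOT by itself certify existence.

4·p = 1 ≈ 1.000000; existence NOT certified by the union bound.


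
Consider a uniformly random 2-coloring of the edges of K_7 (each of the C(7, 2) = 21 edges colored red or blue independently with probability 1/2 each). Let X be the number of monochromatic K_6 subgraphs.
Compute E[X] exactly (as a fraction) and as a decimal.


Let X = Σ_S X_S over the C(7, 6) = 7 subsets S of size 6, where X_S = 1 if the K_6 on S is monochromatic.
For a fixed S, the K_6 on S has C(6, 2) = 15 edges. P[all 15 edges red] = (1/2)^15, and likewise for blue, so P[monochromatic] = 2·(1/2)^15 = 2^{1 − 15} = 1/16384.
Summing: E[X] = C(7, 6) · 2^{1 − 15} = 7 · 1/16384 = 7/16384.
Numerically: E[X] ≈ 0.00043.

E[X] = C(7,6)·2^(1−C(6,2)) = 7/16384 ≈ 0.00043.


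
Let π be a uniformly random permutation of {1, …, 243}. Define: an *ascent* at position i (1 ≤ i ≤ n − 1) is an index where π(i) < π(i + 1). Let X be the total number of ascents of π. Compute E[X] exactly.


Write X = Σ X_I over i = 1, …, 242, with X_I the indicator of one ascent.
There are 242 indicators.
For each fixed i, the pair (π(i), π(i+1)) is a uniformly random ordered pair of distinct values from {1, …, 243}; by symmetry P[π(i) < π(i+1)] = 1/2.
By linearity: E[X] = 242 · (1/2) = (243 − 1) · (1/2) = 121 ≈ 121.00000.

E[X] = 121 = 121.00000.


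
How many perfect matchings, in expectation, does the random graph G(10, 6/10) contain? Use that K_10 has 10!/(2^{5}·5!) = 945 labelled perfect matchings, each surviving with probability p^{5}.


K_10 has 10!/(2^{5}·5!) = 945 labelled perfect matchings.
For each such perfect matching H, let X_H = 1 if all 5 edges of H are present in G. Then P[X_H = 1] = p^{5} = (3/5)^{5} = 243/3125.
Summing the indicators: E[X] = Σ_H E[X_H] = 945 · p^{5} = 945 · 243/3125 = 45927/625.
Numerically: E[X] ≈ 73.4832.

E[X] = 945 · (3/5)^{5} = 45927/625 ≈ 73.4832.


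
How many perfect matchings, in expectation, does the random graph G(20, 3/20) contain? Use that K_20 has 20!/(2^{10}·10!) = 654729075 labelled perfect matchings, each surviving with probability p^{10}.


K_20 has 20!/(2^{10}·10!) = 654729075 labelled perfect matchings.
For each such perfect matching H, let X_H = 1 if all 10 edges of H are present in G. Then P[X_H = 1] = p^{10} = (3/20)^{10} = 59049/10240000000000.
Summing the indicators: E[X] = Σ_H E[X_H] = 654729075 · p^{10} = 654729075 · 59049/10240000000000 = 1546443885987/409600000000.
Numerically: E[X] ≈ 3.775.

E[X] = 654729075 · (3/20)^{10} = 1546443885987/409600000000 ≈ 3.775.


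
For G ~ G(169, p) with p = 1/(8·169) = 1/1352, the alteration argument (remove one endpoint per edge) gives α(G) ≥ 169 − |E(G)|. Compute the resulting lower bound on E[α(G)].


E[|E(G)|] = C(169, 2)·p = 14196 · (1/1352) = 21/2.
E[α(G)] ≥ n − E[|E(G)|] = 169 − 21/2 = 317/2.
Numerically: ≈ 158.500000.
(This is only a lower bound; the true E[α(G)] may be larger.)

E[α(G)] ≥ 317/2 ≈ 158.500000.


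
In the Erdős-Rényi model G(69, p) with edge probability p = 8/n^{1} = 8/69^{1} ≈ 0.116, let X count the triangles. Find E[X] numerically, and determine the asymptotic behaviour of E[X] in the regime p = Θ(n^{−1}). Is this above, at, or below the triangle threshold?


Number of potential triangles: C(69, 3) = 52394.
Each occurs with probability p³ ≈ (0.116)³ ≈ 1.55856e-03.
By linearity: E[X] = C(69, 3)·p³ ≈ 52394 · 1.55856e-03 ≈ 81.659.
Here α = 1, so p = 8/n is exactly at the triangle threshold p ~ 1/n. Asymptotically E[X] → c³/6 = 8³/6 = 256/3 ≈ 85.333, a bounded constant. In this regime the triangle count is asymptotically Poisson(c³/6).

E[X] ≈ 81.659; in regime p = Θ(1/n^{1}) E[X] stays bounded (at the triangle threshold p ~ 1/n).


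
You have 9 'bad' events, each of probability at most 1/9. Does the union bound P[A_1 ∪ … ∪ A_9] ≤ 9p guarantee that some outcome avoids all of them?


Union bound: P[∪_{i=1}^{9} A_i] ≤ Σ_i P[A_i] ≤ 9·p = 9·(1/9) = 1.
Numerically: 1 ≈ 1.000000.
Is 1 < 1? NO.
Since the bound 1 is ≥ 1, the union bound is uninformative here; it does NOT by itself certify existence.

9·p = 1 ≈ 1.000000; existence NOT certified by the union bound.


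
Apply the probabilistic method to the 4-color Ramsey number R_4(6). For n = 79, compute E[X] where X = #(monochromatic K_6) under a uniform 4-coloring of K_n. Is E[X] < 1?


E[X] = C(79, 6) · 4^{1 − 15} = 277962685 · 4^{−14} = 277962685/268435456.
As a reduced fraction: E[X] = 277962685/268435456 ≈ 1.0354917.
Is E[X] < 1? NO.
Since E[X] ≥ 1, the first-moment bound is inconclusive at n = 79; it does NOT by itself certify R_4(6) > 79.

E[X] = 277962685/268435456 ≈ 1.0354917; E[X] ≥ 1; first-moment method inconclusive here.


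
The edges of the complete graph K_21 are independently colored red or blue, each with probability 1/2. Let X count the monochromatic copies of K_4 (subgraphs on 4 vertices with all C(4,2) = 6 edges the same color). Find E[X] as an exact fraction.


Let X = Σ_S X_S over the C(21, 4) = 5985 subsets S of size 4, where X_S = 1 if the K_4 on S is monochromatic.
For a fixed S, the K_4 on S has C(4, 2) = 6 edges. P[all 6 edges red] = (1/2)^6, and likewise for blue, so P[monochromatic] = 2·(1/2)^6 = 2^{1 − 6} = 1/32.
By linearity: E[X] = C(21, 4) · 2^{1 − 6} = 5985 · 1/32 = 5985/32.
Numerically: E[X] ≈ 187.031250.

E[X] = C(21,4)·2^(1−C(4,2)) = 5985/32 ≈ 187.031250.


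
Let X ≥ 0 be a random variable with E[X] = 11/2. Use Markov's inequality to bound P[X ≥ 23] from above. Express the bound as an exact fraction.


μ = E[X] = 11/2, a = 23.
Markov: P[X ≥ 23] ≤ μ/a = (11/2)/23 = 11/46.
Numerically: ≈ 0.23913.
(Since a = 23 > μ = 5.50000, the bound 11/46 is < 1 and informative.)

P[X ≥ 23] ≤ 11/46 ≈ 0.23913.


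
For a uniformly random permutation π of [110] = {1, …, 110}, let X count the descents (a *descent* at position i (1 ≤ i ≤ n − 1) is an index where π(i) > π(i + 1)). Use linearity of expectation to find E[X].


Write X = Σ X_I over i = 1, …, 109, with X_I the indicator of one descent.
There are 109 indicators.
For each fixed i, the pair (π(i), π(i+1)) is a uniformly random ordered pair of distinct values from {1, …, 110}; by symmetry P[π(i) > π(i+1)] = 1/2.
By linearity: E[X] = 109 · (1/2) = (110 − 1) · (1/2) = 109/2 ≈ 54.500.

E[X] = 109/2 = 54.500.


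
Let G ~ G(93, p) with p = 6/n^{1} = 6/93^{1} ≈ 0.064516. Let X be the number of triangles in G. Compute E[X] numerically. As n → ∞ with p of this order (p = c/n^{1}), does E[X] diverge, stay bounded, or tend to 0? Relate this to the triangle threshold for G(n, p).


Number of potential triangles: C(93, 3) = 129766.
Each occurs with probability p³ ≈ (0.064516)³ ≈ 2.6853748e-04.
By linearity: E[X] = C(93, 3)·p³ ≈ 129766 · 2.6853748e-04 ≈ 34.84703.
Here α = 1, so p = 6/n is exactly at the triangle threshold p ~ 1/n. Asymptotically E[X] → c³/6 = 6³/6 = 36 ≈ 36.00000, a bounded constant. In this regime the triangle count is asymptotically Poisson(c³/6).

E[X] ≈ 34.84703; in regime p = Θ(1/n^{1}) E[X] stays bounded (at the triangle threshold p ~ 1/n).


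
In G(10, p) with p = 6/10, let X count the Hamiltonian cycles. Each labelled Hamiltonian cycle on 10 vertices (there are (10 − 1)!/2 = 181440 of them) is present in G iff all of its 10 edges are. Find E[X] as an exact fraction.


K_10 has (10 − 1)!/2 = 181440 labelled Hamiltonian cycles.
For each such Hamiltonian cycle H, let X_H = 1 if all 10 edges of H are present in G. Then P[X_H = 1] = p^{10} = (3/5)^{10} = 59049/9765625.
By linearity: E[X] = Σ_H E[X_H] = 181440 · p^{10} = 181440 · 59049/9765625 = 2142770112/1953125.
Numerically: E[X] ≈ 1.1e+03.

E[X] = 181440 · (3/5)^{10} = 2142770112/1953125 ≈ 1.1e+03.


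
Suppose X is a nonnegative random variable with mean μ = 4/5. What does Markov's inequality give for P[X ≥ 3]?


μ = E[X] = 4/5, a = 3.
Markov: P[X ≥ 3] ≤ μ/a = (4/5)/3 = 4/15.
Numerically: ≈ 0.266667.
(Since a = 3 > μ = 0.800000, the bound 4/15 is < 1 and informative.)

P[X ≥ 3] ≤ 4/15 ≈ 0.266667.


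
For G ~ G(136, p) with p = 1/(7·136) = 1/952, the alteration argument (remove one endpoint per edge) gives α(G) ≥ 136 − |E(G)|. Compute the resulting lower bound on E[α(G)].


E[|E(G)|] = C(136, 2)·p = 9180 · (1/952) = 135/14.
E[α(G)] ≥ n − E[|E(G)|] = 136 − 135/14 = 1769/14.
Numerically: ≈ 126.35714.
(This is only a lower bound; the true E[α(G)] may be larger.)

E[α(G)] ≥ 1769/14 ≈ 126.35714.


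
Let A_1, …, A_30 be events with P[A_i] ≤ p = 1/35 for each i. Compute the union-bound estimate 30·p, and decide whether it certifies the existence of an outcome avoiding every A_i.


Union bound: P[∪_{i=1}^{30} A_i] ≤ Σ_i P[A_i] ≤ 30·p = 30·(1/35) = 6/7.
Numerically: 6/7 ≈ 0.857.
Is 6/7 < 1? YES.
Since P[∪ A_i] ≤ 6/7 < 1, the complement has P[∩ A_i^c] ≥ 1 − 6/7 = 1/7 > 0, so some outcome avoids every A_i.

30·p = 6/7 ≈ 0.857; existence CERTIFIED by the union bound.


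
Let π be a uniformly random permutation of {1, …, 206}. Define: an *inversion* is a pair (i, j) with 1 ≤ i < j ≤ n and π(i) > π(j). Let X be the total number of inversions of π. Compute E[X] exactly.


Write X = Σ X_I over the C(206, 2) = 21115 pairs i < j, with X_I the indicator of one inversion.
There are 21115 indicators.
For each fixed pair i < j, the values π(i) and π(j) are two distinct elements of {1, …, 206} in uniformly random order; by symmetry P[π(i) > π(j)] = 1/2.
By linearity: E[X] = 21115 · (1/2) = C(206, 2) · (1/2) = 21115/2 = 21115/2 ≈ 10557.50000.

E[X] = 21115/2 = 10557.50000.


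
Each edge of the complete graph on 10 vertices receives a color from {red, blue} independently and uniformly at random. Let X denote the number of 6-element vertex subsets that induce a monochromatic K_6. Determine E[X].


Let X = Σ_S X_S over the C(10, 6) = 210 subsets S of size 6, where X_S = 1 if the K_6 on S is monochromatic.
For a fixed S, the K_6 on S has C(6, 2) = 15 edges. P[all 15 edges red] = (1/2)^15, and likewise for blue, so P[monochromatic] = 2·(1/2)^15 = 2^{1 − 15} = 1/16384.
By linearity: E[X] = C(10, 6) · 2^{1 − 15} = 210 · 1/16384 = 105/8192.
Numerically: E[X] ≈ 0.01282.

E[X] = C(10,6)·2^(1−C(6,2)) = 105/8192 ≈ 0.01282.


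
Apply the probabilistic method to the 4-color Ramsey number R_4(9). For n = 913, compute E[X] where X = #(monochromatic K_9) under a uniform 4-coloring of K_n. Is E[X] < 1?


E[X] = C(913, 9) · 4^{1 − 36} = 1167605542753639808390 · 4^{−35} = 1167605542753639808390/1180591620717411303424.
As a reduced fraction: E[X] = 583802771376819904195/590295810358705651712 ≈ 0.989.
Is E[X] < 1? YES.
Since E[X] < 1, there exists a 4-coloring of K_{913} with no monochromatic K_9; hence R_4(9) > 913.

E[X] = 583802771376819904195/590295810358705651712 ≈ 0.989; E[X] < 1, so R_4(9) > 913.


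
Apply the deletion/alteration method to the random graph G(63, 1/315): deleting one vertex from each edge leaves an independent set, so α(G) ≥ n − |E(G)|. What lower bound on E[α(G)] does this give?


E[|E(G)|] = C(63, 2)·p = 1953 · (1/315) = 31/5.
E[α(G)] ≥ n − E[|E(G)|] = 63 − 31/5 = 284/5.
Numerically: ≈ 56.800.
(This is only a lower bound; the true E[α(G)] may be larger.)

E[α(G)] ≥ 284/5 ≈ 56.800.


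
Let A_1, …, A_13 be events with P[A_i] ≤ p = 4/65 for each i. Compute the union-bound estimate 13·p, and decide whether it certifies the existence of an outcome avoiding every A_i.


Union bound: P[∪_{i=1}^{13} A_i] ≤ Σ_i P[A_i] ≤ 13·p = 13·(4/65) = 4/5.
Numerically: 4/5 ≈ 0.8000.
Is 4/5 < 1? YES.
Since P[∪ A_i] ≤ 4/5 < 1, the complement has P[∩ A_i^c] ≥ 1 − 4/5 = 1/5 > 0, so some outcome avoids every A_i.

13·p = 4/5 ≈ 0.8000; existence CERTIFIED by the union bound.


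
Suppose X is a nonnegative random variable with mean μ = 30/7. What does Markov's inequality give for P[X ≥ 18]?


μ = E[X] = 30/7, a = 18.
Markov: P[X ≥ 18] ≤ μ/a = (30/7)/18 = 5/21.
Numerically: ≈ 0.2381.
(Since a = 18 > μ = 4.2857, the bound 5/21 is < 1 and informative.)

P[X ≥ 18] ≤ 5/21 ≈ 0.2381.


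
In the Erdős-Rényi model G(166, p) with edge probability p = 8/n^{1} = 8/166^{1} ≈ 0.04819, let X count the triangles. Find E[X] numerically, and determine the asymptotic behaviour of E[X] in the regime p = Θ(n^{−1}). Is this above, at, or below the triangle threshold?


Number of potential triangles: C(166, 3) = 748660.
Each occurs with probability p³ ≈ (0.04819)³ ≈ 1.119298e-04.
By linearity: E[X] = C(166, 3)·p³ ≈ 748660 · 1.119298e-04 ≈ 83.7974.
Here α = 1, so p = 8/n is exactly at the triangle threshold p ~ 1/n. Asymptotically E[X] → c³/6 = 8³/6 = 256/3 ≈ 85.3333, a bounded constant. In this regime the triangle count is asymptotically Poisson(c³/6).

E[X] ≈ 83.7974; in regime p = Θ(1/n^{1}) E[X] stays bounded (at the triangle threshold p ~ 1/n).


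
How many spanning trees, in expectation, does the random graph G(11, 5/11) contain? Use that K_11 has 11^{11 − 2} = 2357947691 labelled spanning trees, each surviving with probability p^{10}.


K_11 has 11^{11 − 2} = 2357947691 labelled spanning trees.
For each such spanning tree H, let X_H = 1 if all 10 edges of H are present in G. Then P[X_H = 1] = p^{10} = (5/11)^{10} = 9765625/25937424601.
By linearity of expectation: E[X] = Σ_H E[X_H] = 2357947691 · p^{10} = 2357947691 · 9765625/25937424601 = 9765625/11.
Numerically: E[X] ≈ 887784.

E[X] = 2357947691 · (5/11)^{10} = 9765625/11 ≈ 887784.


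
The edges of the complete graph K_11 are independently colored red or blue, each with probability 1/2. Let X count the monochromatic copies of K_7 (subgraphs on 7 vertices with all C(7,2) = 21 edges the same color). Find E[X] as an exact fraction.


Let X = Σ_S X_S over the C(11, 7) = 330 subsets S of size 7, where X_S = 1 if the K_7 on S is monochromatic.
For a fixed S, the K_7 on S has C(7, 2) = 21 edges. P[all 21 edges red] = (1/2)^21, and likewise for blue, so P[monochromatic] = 2·(1/2)^21 = 2^{1 − 21} = 1/1048576.
By linearity of expectation: E[X] = C(11, 7) · 2^{1 − 21} = 330 · 1/1048576 = 165/524288.
Numerically: E[X] ≈ 0.000.

E[X] = C(11,7)·2^(1−C(7,2)) = 165/524288 ≈ 0.000.


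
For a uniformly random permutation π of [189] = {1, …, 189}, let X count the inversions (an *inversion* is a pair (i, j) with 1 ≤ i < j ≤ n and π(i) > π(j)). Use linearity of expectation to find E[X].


Write X = Σ X_I over the C(189, 2) = 17766 pairs i < j, with X_I the indicator of one inversion.
There are 17766 indicators.
For each fixed pair i < j, the values π(i) and π(j) are two distinct elements of {1, …, 189} in uniformly random order; by symmetry P[π(i) > π(j)] = 1/2.
By linearity: E[X] = 17766 · (1/2) = C(189, 2) · (1/2) = 17766/2 = 8883 ≈ 8883.00000.

E[X] = 8883 = 8883.00000.


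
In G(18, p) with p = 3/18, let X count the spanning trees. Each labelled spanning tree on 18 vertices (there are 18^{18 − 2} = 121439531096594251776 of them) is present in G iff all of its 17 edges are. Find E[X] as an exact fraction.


K_18 has 18^{18 − 2} = 121439531096594251776 labelled spanning trees.
For each such spanning tree H, let X_H = 1 if all 17 edges of H are present in G. Then P[X_H = 1] = p^{17} = (1/6)^{17} = 1/16926659444736.
Summing the indicators: E[X] = Σ_H E[X_H] = 121439531096594251776 · p^{17} = 121439531096594251776 · 1/16926659444736 = 14348907/2.
Numerically: E[X] ≈ 7.17e+06.

E[X] = 121439531096594251776 · (1/6)^{17} = 14348907/2 ≈ 7.17e+06.


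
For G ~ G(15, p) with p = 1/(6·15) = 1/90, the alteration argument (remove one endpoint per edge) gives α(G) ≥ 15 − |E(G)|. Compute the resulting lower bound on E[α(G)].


E[|E(G)|] = C(15, 2)·p = 105 · (1/90) = 7/6.
E[α(G)] ≥ n − E[|E(G)|] = 15 − 7/6 = 83/6.
Numerically: ≈ 13.833.
(This is only a lower bound; the true E[α(G)] may be larger.)

E[α(G)] ≥ 83/6 ≈ 13.833.


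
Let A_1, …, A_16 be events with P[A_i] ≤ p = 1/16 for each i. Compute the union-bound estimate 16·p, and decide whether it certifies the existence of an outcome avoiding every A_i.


Union bound: P[∪_{i=1}^{16} A_i] ≤ Σ_i P[A_i] ≤ 16·p = 16·(1/16) = 1.
Numerically: 1 ≈ 1.000000.
Is 1 < 1? NO.
Since the bound 1 is ≥ 1, the union bound is uninformative here; it does NOT by itself certify existence.

16·p = 1 ≈ 1.000000; existence NOT certified by the union bound.


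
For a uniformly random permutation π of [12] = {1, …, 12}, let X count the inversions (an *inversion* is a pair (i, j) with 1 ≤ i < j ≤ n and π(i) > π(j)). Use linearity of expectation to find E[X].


Write X = Σ X_I over the C(12, 2) = 66 pairs i < j, with X_I the indicator of one inversion.
There are 66 indicators.
For each fixed pair i < j, the values π(i) and π(j) are two distinct elements of {1, …, 12} in uniformly random order; by symmetry P[π(i) > π(j)] = 1/2.
By linearity: E[X] = 66 · (1/2) = C(12, 2) · (1/2) = 66/2 = 33 ≈ 33.000000.

E[X] = 33 = 33.000000.


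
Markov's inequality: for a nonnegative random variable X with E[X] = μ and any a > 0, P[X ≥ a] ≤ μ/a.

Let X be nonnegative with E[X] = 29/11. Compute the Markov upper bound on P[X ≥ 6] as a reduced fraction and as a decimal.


μ = E[X] = 29/11, a = 6.
Markov: P[X ≥ 6] ≤ μ/a = (29/11)/6 = 29/66.
Numerically: ≈ 0.4394.
(Since a = 6 > μ = 2.6364, the bound 29/66 is < 1 and informative.)

P[X ≥ 6] ≤ 29/66 ≈ 0.4394.


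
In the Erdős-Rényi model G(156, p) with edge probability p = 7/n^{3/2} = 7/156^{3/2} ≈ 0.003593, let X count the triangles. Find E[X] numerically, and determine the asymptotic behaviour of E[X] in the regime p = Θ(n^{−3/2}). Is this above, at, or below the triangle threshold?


Number of potential triangles: C(156, 3) = 620620.
Each occurs with probability p³ ≈ (0.003593)³ ≈ 4.636961e-08.
By linearity: E[X] = C(156, 3)·p³ ≈ 620620 · 4.636961e-08 ≈ 0.0288.
Since α = 3/2 > 1, p = c/n^{3/2} = o(1/n) is below the triangle threshold p ~ 1/n. Asymptotically E[X] ~ (c³/6)·n^{3(1−α)} = (7³/6)·n^{-1.5} → 0, so by Markov's inequality G has no triangles w.h.p.

E[X] ≈ 0.0288; in regime p = Θ(1/n^{3/2}) E[X] tends to 0 (below the triangle threshold p ~ 1/n).


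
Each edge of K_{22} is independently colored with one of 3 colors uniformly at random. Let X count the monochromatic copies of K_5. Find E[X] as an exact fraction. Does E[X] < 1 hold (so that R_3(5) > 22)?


E[X] = C(22, 5) · 3^{1 − 10} = 26334 · 3^{−9} = 26334/19683.
As a reduced fraction: E[X] = 2926/2187 ≈ 1.3379058.
Is E[X] < 1? NO.
Since E[X] ≥ 1, the first-moment bound is inconclusive at n = 22; it does NOT by itself certify R_3(5) > 22.

E[X] = 2926/2187 ≈ 1.3379058; E[X] ≥ 1; first-moment method inconclusive here.


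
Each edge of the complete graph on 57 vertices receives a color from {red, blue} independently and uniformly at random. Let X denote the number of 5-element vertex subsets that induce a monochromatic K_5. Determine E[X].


Let X = Σ_S X_S over the C(57, 5) = 4187106 subsets S of size 5, where X_S = 1 if the K_5 on S is monochromatic.
For a fixed S, the K_5 on S has C(5, 2) = 10 edges. P[all 10 edges red] = (1/2)^10, and likewise for blue, so P[monochromatic] = 2·(1/2)^10 = 2^{1 − 10} = 1/512.
By linearity of expectation: E[X] = C(57, 5) · 2^{1 − 10} = 4187106 · 1/512 = 2093553/256.
Numerically: E[X] ≈ 8177.94141.

E[X] = C(57,5)·2^(1−C(5,2)) = 2093553/256 ≈ 8177.94141.


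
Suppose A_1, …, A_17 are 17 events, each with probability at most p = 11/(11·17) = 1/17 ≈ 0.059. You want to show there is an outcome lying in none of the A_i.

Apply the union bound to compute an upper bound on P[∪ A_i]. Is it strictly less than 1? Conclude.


Union bound: P[∪_{i=1}^{17} A_i] ≤ Σ_i P[A_i] ≤ 17·p = 17·(1/17) = 1.
Numerically: 1 ≈ 1.000.
Is 1 < 1? NO.
Since the bound 1 is ≥ 1, the union bound is uninformative here; it does NOT by itself certify existence.

17·p = 1 ≈ 1.000; existence NOT certified by the union bound.


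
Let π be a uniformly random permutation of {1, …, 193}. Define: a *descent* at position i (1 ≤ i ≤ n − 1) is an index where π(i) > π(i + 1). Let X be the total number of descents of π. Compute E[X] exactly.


Write X = Σ X_I over i = 1, …, 192, with X_I the indicator of one descent.
There are 192 indicators.
For each fixed i, the pair (π(i), π(i+1)) is a uniformly random ordered pair of distinct values from {1, …, 193}; by symmetry P[π(i) > π(i+1)] = 1/2.
By linearity: E[X] = 192 · (1/2) = (193 − 1) · (1/2) = 96 ≈ 96.000000.

E[X] = 96 = 96.000000.


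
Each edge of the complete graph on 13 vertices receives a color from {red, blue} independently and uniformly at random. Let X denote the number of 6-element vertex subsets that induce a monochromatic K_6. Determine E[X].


Let X = Σ_S X_S over the C(13, 6) = 1716 subsets S of size 6, where X_S = 1 if the K_6 on S is monochromatic.
For a fixed S, the K_6 on S has C(6, 2) = 15 edges. P[all 15 edges red] = (1/2)^15, and likewise for blue, so P[monochromatic] = 2·(1/2)^15 = 2^{1 − 15} = 1/16384.
By linearity of expectation: E[X] = C(13, 6) · 2^{1 − 15} = 1716 · 1/16384 = 429/4096.
Numerically: E[X] ≈ 0.10474.

E[X] = C(13,6)·2^(1−C(6,2)) = 429/4096 ≈ 0.10474.


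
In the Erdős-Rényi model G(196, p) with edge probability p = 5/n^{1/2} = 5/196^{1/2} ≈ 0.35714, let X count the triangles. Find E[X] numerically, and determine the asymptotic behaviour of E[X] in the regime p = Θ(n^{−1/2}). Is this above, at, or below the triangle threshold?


Number of potential triangles: C(196, 3) = 1235780.
Each occurs with probability p³ ≈ (0.35714)³ ≈ 4.5553936e-02.
By linearity: E[X] = C(196, 3)·p³ ≈ 1235780 · 4.5553936e-02 ≈ 56294.64286.
Since α = 1/2 < 1, p = c/n^{1/2} ≫ 1/n is above the triangle threshold p ~ 1/n. Asymptotically E[X] ~ (c³/6)·n^{3(1−α)} = (5³/6)·n^{1.5} → ∞; triangles are abundant w.h.p.

E[X] ≈ 56294.64286; in regime p = Θ(1/n^{1/2}) E[X] diverges (above the triangle threshold p ~ 1/n).


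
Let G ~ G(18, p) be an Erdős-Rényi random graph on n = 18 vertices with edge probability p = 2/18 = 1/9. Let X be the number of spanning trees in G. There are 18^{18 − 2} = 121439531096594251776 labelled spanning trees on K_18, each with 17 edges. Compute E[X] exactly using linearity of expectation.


K_18 has 18^{18 − 2} = 121439531096594251776 labelled spanning trees.
For each such spanning tree H, let X_H = 1 if all 17 edges of H are present in G. Then P[X_H = 1] = p^{17} = (1/9)^{17} = 1/16677181699666569.
By linearity: E[X] = Σ_H E[X_H] = 121439531096594251776 · p^{17} = 121439531096594251776 · 1/16677181699666569 = 65536/9.
Numerically: E[X] ≈ 7281.78.

E[X] = 121439531096594251776 · (1/9)^{17} = 65536/9 ≈ 7281.78.


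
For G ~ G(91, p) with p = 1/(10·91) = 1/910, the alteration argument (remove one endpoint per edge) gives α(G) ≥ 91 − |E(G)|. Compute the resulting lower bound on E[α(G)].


E[|E(G)|] = C(91, 2)·p = 4095 · (1/910) = 9/2.
E[α(G)] ≥ n − E[|E(G)|] = 91 − 9/2 = 173/2.
Numerically: ≈ 86.500.
(This is only a lower bound; the true E[α(G)] may be larger.)

E[α(G)] ≥ 173/2 ≈ 86.500.


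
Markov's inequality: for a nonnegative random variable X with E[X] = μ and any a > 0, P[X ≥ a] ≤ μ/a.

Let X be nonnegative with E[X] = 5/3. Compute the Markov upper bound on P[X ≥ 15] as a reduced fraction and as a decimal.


μ = E[X] = 5/3, a = 15.
Markov: P[X ≥ 15] ≤ μ/a = (5/3)/15 = 1/9.
Numerically: ≈ 0.111111.
(Since a = 15 > μ = 1.666667, the bound 1/9 is < 1 and informative.)

P[X ≥ 15] ≤ 1/9 ≈ 0.111111.


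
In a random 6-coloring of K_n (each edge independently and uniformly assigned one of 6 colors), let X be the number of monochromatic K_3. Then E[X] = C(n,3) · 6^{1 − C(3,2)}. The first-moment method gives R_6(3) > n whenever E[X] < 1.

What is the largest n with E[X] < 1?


We need C(n, 3) · 6^{1 − 3} < 1, i.e. C(n, 3) < 6^{3 − 1} = 36.
Check values of n near the boundary:
  n = 4: C(4, 3) = 4; 4 < 36? YES
  n = 5: C(5, 3) = 10; 10 < 36? YES
  n = 6: C(6, 3) = 20; 20 < 36? YES
  n = 7: C(7, 3) = 35; 35 < 36? YES
  n = 8: C(8, 3) = 56; 56 < 36? NO
  n = 9: C(9, 3) = 84; 84 < 36? NO
  n = 10: C(10, 3) = 120; 120 < 36? NO
The largest n with C(n, 3) < 36 is n = 7 (where E[X] = 35/36 ≈ 0.9722222). Hence R_6(3) > 7, i.e. R_6(3) ≥ 8.

Largest n = 7; hence R_6(3) > 7.


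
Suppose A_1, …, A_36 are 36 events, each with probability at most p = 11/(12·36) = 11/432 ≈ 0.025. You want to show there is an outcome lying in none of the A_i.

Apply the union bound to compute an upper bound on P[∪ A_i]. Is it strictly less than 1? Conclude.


Union bound: P[∪_{i=1}^{36} A_i] ≤ Σ_i P[A_i] ≤ 36·p = 36·(11/432) = 11/12.
Numerically: 11/12 ≈ 0.917.
Is 11/12 < 1? YES.
Since P[∪ A_i] ≤ 11/12 < 1, the complement has P[∩ A_i^c] ≥ 1 − 11/12 = 1/12 > 0, so some outcome avoids every A_i.

36·p = 11/12 ≈ 0.917; existence CERTIFIED by the union bound.


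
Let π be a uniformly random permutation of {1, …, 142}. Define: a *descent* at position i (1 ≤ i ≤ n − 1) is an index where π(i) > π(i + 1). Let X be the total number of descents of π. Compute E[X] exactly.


Write X = Σ X_I over i = 1, …, 141, with X_I the indicator of one descent.
There are 141 indicators.
For each fixed i, the pair (π(i), π(i+1)) is a uniformly random ordered pair of distinct values from {1, …, 142}; by symmetry P[π(i) > π(i+1)] = 1/2.
By linearity: E[X] = 141 · (1/2) = (142 − 1) · (1/2) = 141/2 ≈ 70.50000.

E[X] = 141/2 = 70.50000.


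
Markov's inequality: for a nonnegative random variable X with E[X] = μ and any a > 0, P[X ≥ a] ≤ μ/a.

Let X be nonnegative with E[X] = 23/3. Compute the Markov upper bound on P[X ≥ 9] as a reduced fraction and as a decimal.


μ = E[X] = 23/3, a = 9.
Markov: P[X ≥ 9] ≤ μ/a = (23/3)/9 = 23/27.
Numerically: ≈ 0.852.
(Since a = 9 > μ = 7.667, the bound 23/27 is < 1 and informative.)

P[X ≥ 9] ≤ 23/27 ≈ 0.852.


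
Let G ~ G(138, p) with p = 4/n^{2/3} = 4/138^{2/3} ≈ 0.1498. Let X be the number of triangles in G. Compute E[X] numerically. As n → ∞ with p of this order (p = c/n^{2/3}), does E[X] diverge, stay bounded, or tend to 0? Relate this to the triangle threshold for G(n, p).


Number of potential triangles: C(138, 3) = 428536.
Each occurs with probability p³ ≈ (0.1498)³ ≈ 3.360639e-03.
By linearity: E[X] = C(138, 3)·p³ ≈ 428536 · 3.360639e-03 ≈ 1440.1546.
Since α = 2/3 < 1, p = c/n^{2/3} ≫ 1/n is above the triangle threshold p ~ 1/n. Asymptotically E[X] ~ (c³/6)·n^{3(1−α)} = (4³/6)·n^{1} → ∞; triangles are abundant w.h.p.

E[X] ≈ 1440.1546; in regime p = Θ(1/n^{2/3}) E[X] diverges (above the triangle threshold p ~ 1/n).


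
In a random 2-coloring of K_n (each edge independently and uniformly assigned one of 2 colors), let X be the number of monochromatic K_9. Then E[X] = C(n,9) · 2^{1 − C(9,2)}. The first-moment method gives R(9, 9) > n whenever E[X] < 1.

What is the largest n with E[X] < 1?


We need C(n, 9) · 2^{1 − 36} < 1, i.e. C(n, 9) < 2^{36 − 1} = 34359738368.
Check values of n near the boundary:
  n = 60: C(60, 9) = 14783142660; 14783142660 < 34359738368? YES
  n = 61: C(61, 9) = 17341763505; 17341763505 < 34359738368? YES
  n = 62: C(62, 9) = 20286591270; 20286591270 < 34359738368? YES
  n = 63: C(63, 9) = 23667689815; 23667689815 < 34359738368? YES
  n = 64: C(64, 9) = 27540584512; 27540584512 < 34359738368? YES
  n = 65: C(65, 9) = 31966749880; 31966749880 < 34359738368? YES
  n = 66: C(66, 9) = 37014131440; 37014131440 < 34359738368? NO
  n = 67: C(67, 9) = 42757703560; 42757703560 < 34359738368? NO
  n = 68: C(68, 9) = 49280065120; 49280065120 < 34359738368? NO
The largest n with C(n, 9) < 34359738368 is n = 65 (where E[X] = 3995843735/4294967296 ≈ 0.93035). Hence R(9, 9) > 65, i.e. R(9, 9) ≥ 66.

Largest n = 65; hence R(9, 9) > 65.
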